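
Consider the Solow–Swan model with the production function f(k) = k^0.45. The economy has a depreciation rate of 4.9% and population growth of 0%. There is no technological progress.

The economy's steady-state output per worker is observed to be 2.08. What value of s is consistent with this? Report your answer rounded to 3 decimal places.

In steady state, investment equals break-even investment: s·k^α = (n + δ)·k.
Since y* = [s/(n + δ)]^(α/(1−α)), we have s/(n + δ) = (y*)^((1−α)/α) = 2.08^1.2222 = 2.4476.
Therefore s = 2.4476 × (n + δ) = 2.4476 × 0.049 = 0.1199.

s ≈ 0.120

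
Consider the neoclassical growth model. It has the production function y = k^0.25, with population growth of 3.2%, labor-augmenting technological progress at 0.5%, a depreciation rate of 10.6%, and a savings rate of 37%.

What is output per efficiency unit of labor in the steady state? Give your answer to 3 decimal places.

At the steady state, Δk = 0, so s·k^α = (n + g + δ)·k.
Rearranging, k^(1−α) = s / (n + g + δ).
k^0.75 = 0.37 / (0.032 + 0.005 + 0.106) = 0.37 / 0.143 = 2.5874
k* = 2.5874^(1/0.75) ≈ 3.5521
y* = (k*)^α = 3.5521^0.25 ≈ 1.3728

y* = 1.373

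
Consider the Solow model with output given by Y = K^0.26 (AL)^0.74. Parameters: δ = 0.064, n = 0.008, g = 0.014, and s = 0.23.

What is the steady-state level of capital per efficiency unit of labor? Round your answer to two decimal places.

Steady state requires s·f(k) = (n + g + δ)·k, i.e. s·k^α = (n + g + δ)·k.
Dividing both sides by k: k^(1−α) = s / (n + g + δ).
k^0.74 = 0.23 / (0.008 + 0.014 + 0.064) = 0.23 / 0.086 = 2.6744
k* = 2.6744^(1/0.74) ≈ 3.7786

k* = 3.78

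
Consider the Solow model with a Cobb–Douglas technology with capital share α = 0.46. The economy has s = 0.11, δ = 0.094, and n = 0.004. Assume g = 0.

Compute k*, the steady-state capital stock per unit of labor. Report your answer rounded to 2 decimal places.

In steady state, investment equals break-even investment: s·k^α = (n + δ)·k.
Rearranging, k^(1−α) = s / (n + δ).
k^0.54 = 0.11 / (0.004 + 0.094) = 0.11 / 0.098 = 1.1224
k* = 1.1224^(1/0.54) ≈ 1.2384

k* ≈ 1.24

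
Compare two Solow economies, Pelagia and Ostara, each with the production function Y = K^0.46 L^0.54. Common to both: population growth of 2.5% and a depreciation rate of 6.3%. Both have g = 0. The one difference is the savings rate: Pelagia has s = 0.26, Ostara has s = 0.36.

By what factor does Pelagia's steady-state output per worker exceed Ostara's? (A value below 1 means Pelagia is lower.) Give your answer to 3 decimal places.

Steady-state y* = [s/(n + δ)]^(α/(1−α)), so the ratio is [ (s_P/(n + δ)_P) / (s_O/(n + δ)_O) ]^0.8519.
s_P/(n + δ)_P = 0.26/0.088 = 2.9545; s_O/(n + δ)_O = 0.36/0.088 = 4.0909.
Ratio = (2.9545/4.0909)^0.8519 = 0.7222^0.8519 ≈ 0.7579

ratio ≈ 0.758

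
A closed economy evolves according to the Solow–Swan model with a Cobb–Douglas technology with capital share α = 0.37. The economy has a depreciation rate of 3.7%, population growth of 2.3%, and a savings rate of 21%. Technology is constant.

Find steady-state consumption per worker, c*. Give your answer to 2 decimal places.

At the steady state, Δk = 0, so s·k^α = (n + δ)·k.
Dividing both sides by k: k^(1−α) = s / (n + δ).
k^0.63 = 0.21 / (0.023 + 0.037) = 0.21 / 0.060 = 3.5000
k* = 3.5000^(1/0.63) ≈ 7.3047
y* = (k*)^α = 7.3047^0.37 ≈ 2.0871
c* = (1 − s)·y* = (1 − 0.21) × 2.0871 ≈ 1.6488

c* = 1.65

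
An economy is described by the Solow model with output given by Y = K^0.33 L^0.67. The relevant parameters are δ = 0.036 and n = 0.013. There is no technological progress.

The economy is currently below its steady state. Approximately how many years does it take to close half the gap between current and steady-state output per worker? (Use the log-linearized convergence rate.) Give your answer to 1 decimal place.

t_½ ≈ 21.1 years

Near the steady state the convergence rate is λ = (1 − α)(n + δ).
λ = (1 − 0.33) × 0.049 = 0.67 × 0.049 = 0.03283
Half-life = ln 2 / λ = 0.6931 / 0.03283 ≈ 21.11 years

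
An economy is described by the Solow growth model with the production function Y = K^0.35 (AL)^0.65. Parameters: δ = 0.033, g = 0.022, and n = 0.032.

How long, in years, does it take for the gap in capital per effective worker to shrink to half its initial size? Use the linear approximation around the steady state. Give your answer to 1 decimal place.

Near the steady state the convergence rate is λ = (1 − α)(n + g + δ).
λ = (1 − 0.35) × 0.087 = 0.65 × 0.087 = 0.05655
Half-life = ln 2 / λ = 0.6931 / 0.05655 ≈ 12.26 years

half-life ≈ 12.3 years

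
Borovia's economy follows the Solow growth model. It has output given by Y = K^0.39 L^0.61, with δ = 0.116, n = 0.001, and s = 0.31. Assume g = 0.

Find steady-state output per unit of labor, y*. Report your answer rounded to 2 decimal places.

y* ≈ 1.86

Steady state requires s·f(k) = (n + δ)·k, i.e. s·k^α = (n + δ)·k.
Dividing both sides by k: k^(1−α) = s / (n + δ).
k^0.61 = 0.31 / (0.001 + 0.116) = 0.31 / 0.117 = 2.6496
k* = 2.6496^(1/0.61) ≈ 4.9401
y* = (k*)^α = 4.9401^0.39 ≈ 1.8645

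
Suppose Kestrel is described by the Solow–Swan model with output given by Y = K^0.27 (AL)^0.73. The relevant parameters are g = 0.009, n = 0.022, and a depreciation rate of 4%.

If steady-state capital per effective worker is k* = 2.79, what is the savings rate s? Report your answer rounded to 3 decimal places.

At the steady state, Δk = 0, so s·k^α = (n + g + δ)·k.
So s / (n + g + δ) = (k*)^(1−α) = 2.79^0.73 = 2.1149.
Therefore s = 2.1149 × (n + g + δ) = 2.1149 × 0.071 = 0.1502.

s ≈ 0.150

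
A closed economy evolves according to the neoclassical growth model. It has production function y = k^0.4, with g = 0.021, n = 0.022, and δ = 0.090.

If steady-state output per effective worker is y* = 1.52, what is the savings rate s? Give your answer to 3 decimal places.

In steady state, investment equals break-even investment: s·k^α = (n + g + δ)·k.
Since y* = [s/(n + g + δ)]^(α/(1−α)), we have s/(n + g + δ) = (y*)^((1−α)/α) = 1.52^1.5 = 1.8740.
Therefore s = 1.8740 × (n + g + δ) = 1.8740 × 0.133 = 0.2492.

s ≈ 0.249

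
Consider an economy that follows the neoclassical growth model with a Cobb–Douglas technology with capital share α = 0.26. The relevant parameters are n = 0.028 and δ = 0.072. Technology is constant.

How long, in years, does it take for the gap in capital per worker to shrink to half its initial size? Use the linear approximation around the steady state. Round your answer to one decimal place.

Near the steady state the convergence rate is λ = (1 − α)(n + δ).
λ = (1 − 0.26) × 0.100 = 0.74 × 0.100 = 0.0740
Half-life = ln 2 / λ = 0.6931 / 0.0740 ≈ 9.37 years

about 9.4 years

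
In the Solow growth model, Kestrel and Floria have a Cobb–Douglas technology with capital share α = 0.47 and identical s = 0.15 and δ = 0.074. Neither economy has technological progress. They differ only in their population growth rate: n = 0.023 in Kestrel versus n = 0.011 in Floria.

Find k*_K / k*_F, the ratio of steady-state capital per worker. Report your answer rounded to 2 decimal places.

Steady-state k* = [s/(n + δ)]^(1/(1−α)), so the ratio is [ (s_K/(n + δ)_K) / (s_F/(n + δ)_F) ]^1.8868.
s_K/(n + δ)_K = 0.15/0.097 = 1.5464; s_F/(n + δ)_F = 0.15/0.085 = 1.7647.
Ratio = (1.5464/1.7647)^1.8868 = 0.8763^1.8868 ≈ 0.7795

ratio ≈ 0.78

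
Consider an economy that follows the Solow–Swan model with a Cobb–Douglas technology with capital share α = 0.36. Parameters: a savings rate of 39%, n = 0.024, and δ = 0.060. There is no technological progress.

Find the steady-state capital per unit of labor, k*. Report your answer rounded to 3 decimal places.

Steady state requires s·f(k) = (n + δ)·k, i.e. s·k^α = (n + δ)·k.
Dividing both sides by k: k^(1−α) = s / (n + δ).
k^0.64 = 0.39 / (0.024 + 0.060) = 0.39 / 0.084 = 4.6429
k* = 4.6429^(1/0.64) ≈ 11.0118

k* ≈ 11.012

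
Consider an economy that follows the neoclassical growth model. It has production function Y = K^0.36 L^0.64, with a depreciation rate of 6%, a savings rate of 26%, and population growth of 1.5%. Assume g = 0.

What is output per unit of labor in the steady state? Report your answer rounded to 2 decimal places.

y* ≈ 2.01

In steady state, investment equals break-even investment: s·k^α = (n + δ)·k.
Rearranging, k^(1−α) = s / (n + δ).
k^0.64 = 0.26 / (0.015 + 0.060) = 0.26 / 0.075 = 3.4667
k* = 3.4667^(1/0.64) ≈ 6.9762
y* = (k*)^α = 6.9762^0.36 ≈ 2.0123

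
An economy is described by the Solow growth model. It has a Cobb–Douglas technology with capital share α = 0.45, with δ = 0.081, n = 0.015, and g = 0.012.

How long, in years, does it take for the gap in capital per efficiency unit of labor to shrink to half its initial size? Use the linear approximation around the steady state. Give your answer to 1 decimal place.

about 11.7 years

Near the steady state the convergence rate is λ = (1 − α)(n + g + δ).
λ = (1 − 0.45) × 0.108 = 0.55 × 0.108 = 0.0594
Half-life = ln 2 / λ = 0.6931 / 0.0594 ≈ 11.67 years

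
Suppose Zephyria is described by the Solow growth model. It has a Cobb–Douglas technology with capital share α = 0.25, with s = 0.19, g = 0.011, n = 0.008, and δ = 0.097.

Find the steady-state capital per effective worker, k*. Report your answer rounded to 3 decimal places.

At the steady state, Δk = 0, so s·k^α = (n + g + δ)·k.
Dividing both sides by k: k^(1−α) = s / (n + g + δ).
k^0.75 = 0.19 / (0.008 + 0.011 + 0.097) = 0.19 / 0.116 = 1.6379
k* = 1.6379^(1/0.75) ≈ 1.9307

k* ≈ 1.931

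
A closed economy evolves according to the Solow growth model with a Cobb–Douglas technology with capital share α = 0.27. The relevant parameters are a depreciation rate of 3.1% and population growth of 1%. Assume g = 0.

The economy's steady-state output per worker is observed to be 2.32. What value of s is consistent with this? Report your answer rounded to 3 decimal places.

Steady state requires s·f(k) = (n + δ)·k, i.e. s·k^α = (n + δ)·k.
Since y* = [s/(n + δ)]^(α/(1−α)), we have s/(n + δ) = (y*)^((1−α)/α) = 2.32^2.7037 = 9.7313.
Therefore s = 9.7313 × (n + δ) = 9.7313 × 0.041 = 0.3990.

s ≈ 0.399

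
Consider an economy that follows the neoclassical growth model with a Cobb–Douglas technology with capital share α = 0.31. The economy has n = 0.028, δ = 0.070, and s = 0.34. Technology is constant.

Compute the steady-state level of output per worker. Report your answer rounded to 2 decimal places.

Steady state requires s·f(k) = (n + δ)·k, i.e. s·k^α = (n + δ)·k.
Rearranging, k^(1−α) = s / (n + δ).
k^0.69 = 0.34 / (0.028 + 0.070) = 0.34 / 0.098 = 3.4694
k* = 3.4694^(1/0.69) ≈ 6.0670
y* = (k*)^α = 6.0670^0.31 ≈ 1.7487

y* ≈ 1.75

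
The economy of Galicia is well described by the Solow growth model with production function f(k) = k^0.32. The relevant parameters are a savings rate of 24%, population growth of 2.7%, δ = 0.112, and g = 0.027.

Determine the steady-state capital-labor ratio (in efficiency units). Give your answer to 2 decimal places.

At the steady state, Δk = 0, so s·k^α = (n + g + δ)·k.
Dividing both sides by k: k^(1−α) = s / (n + g + δ).
k^0.68 = 0.24 / (0.027 + 0.027 + 0.112) = 0.24 / 0.166 = 1.4458
k* = 1.4458^(1/0.68) ≈ 1.7197

k* ≈ 1.72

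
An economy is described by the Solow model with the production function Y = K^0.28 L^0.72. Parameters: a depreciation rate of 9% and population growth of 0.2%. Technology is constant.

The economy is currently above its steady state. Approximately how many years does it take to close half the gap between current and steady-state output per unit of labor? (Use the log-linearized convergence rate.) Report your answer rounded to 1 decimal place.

Near the steady state the convergence rate is λ = (1 − α)(n + δ).
λ = (1 − 0.28) × 0.092 = 0.72 × 0.092 = 0.06624
Half-life = ln 2 / λ = 0.6931 / 0.06624 ≈ 10.46 years

half-life ≈ 10.5 years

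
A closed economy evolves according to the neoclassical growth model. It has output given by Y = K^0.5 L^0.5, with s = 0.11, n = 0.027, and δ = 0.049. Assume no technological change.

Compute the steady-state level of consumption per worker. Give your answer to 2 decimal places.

c* = 1.29

At the steady state, Δk = 0, so s·k^α = (n + δ)·k.
Dividing both sides by k: k^(1−α) = s / (n + δ).
k^0.5 = 0.11 / (0.027 + 0.049) = 0.11 / 0.076 = 1.4474
k* = 1.4474^(1/0.5) ≈ 2.0950
y* = (k*)^α = 2.0950^0.5 ≈ 1.4474
c* = (1 − s)·y* = (1 − 0.11) × 1.4474 ≈ 1.2882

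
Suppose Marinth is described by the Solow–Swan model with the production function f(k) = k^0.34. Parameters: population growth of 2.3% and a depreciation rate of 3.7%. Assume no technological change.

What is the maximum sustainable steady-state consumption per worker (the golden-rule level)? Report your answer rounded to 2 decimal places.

At the golden rule, f'(k) = n + δ, so α·k^(α−1) = n + δ and k_gold = (α/(n + δ))^(1/(1−α)).
k_gold = (0.34/0.060)^(1/0.66) = 5.6667^1.5152 ≈ 13.8499
c_gold = f(k_gold) − (n + δ)·k_gold = 2.4439 − 0.060×13.8499 ≈ 1.6129

c_gold ≈ 1.61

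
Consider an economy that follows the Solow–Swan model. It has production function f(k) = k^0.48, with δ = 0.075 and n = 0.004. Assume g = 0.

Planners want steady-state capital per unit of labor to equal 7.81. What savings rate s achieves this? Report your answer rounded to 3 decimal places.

s ≈ 0.230

Steady state requires s·f(k) = (n + δ)·k, i.e. s·k^α = (n + δ)·k.
So s / (n + δ) = (k*)^(1−α) = 7.81^0.52 = 2.9119.
Therefore s = 2.9119 × (n + δ) = 2.9119 × 0.079 = 0.2300.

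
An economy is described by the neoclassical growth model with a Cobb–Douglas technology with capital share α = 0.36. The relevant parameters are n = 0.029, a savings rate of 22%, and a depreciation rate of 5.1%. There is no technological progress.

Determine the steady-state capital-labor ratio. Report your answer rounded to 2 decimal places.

k* ≈ 4.86

At the steady state, Δk = 0, so s·k^α = (n + δ)·k.
Rearranging, k^(1−α) = s / (n + δ).
k^0.64 = 0.22 / (0.029 + 0.051) = 0.22 / 0.080 = 2.7500
k* = 2.7500^(1/0.64) ≈ 4.8580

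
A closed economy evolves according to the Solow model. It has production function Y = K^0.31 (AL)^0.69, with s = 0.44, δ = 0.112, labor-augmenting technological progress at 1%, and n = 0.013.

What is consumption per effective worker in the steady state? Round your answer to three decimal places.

c* ≈ 0.952

In steady state, investment equals break-even investment: s·k^α = (n + g + δ)·k.
Dividing both sides by k: k^(1−α) = s / (n + g + δ).
k^0.69 = 0.44 / (0.013 + 0.010 + 0.112) = 0.44 / 0.135 = 3.2593
k* = 3.2593^(1/0.69) ≈ 5.5419
y* = (k*)^α = 5.5419^0.31 ≈ 1.7003
c* = (1 − s)·y* = (1 − 0.44) × 1.7003 ≈ 0.9522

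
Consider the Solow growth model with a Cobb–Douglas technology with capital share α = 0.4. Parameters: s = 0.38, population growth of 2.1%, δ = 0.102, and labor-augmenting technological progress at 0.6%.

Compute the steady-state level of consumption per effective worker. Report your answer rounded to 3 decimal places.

At the steady state, Δk = 0, so s·k^α = (n + g + δ)·k.
Rearranging, k^(1−α) = s / (n + g + δ).
k^0.6 = 0.38 / (0.021 + 0.006 + 0.102) = 0.38 / 0.129 = 2.9457
k* = 2.9457^(1/0.6) ≈ 6.0531
y* = (k*)^α = 6.0531^0.4 ≈ 2.0549
c* = (1 − s)·y* = (1 − 0.38) × 2.0549 ≈ 1.2740

c* ≈ 1.274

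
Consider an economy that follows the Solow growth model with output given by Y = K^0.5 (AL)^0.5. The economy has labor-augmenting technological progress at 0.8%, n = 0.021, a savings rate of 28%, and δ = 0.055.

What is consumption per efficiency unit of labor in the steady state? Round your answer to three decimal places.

c* ≈ 2.400

In steady state, investment equals break-even investment: s·k^α = (n + g + δ)·k.
Rearranging, k^(1−α) = s / (n + g + δ).
k^0.5 = 0.28 / (0.021 + 0.008 + 0.055) = 0.28 / 0.084 = 3.3333
k* = 3.3333^(1/0.5) ≈ 11.1109
y* = (k*)^α = 11.1109^0.5 ≈ 3.3333
c* = (1 − s)·y* = (1 − 0.28) × 3.3333 ≈ 2.4000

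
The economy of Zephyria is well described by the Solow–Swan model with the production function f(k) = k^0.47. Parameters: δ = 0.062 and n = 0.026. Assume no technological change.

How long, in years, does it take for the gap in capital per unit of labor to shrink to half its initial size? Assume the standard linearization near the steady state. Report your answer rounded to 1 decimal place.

t_½ ≈ 14.9 years

Near the steady state the convergence rate is λ = (1 − α)(n + δ).
λ = (1 − 0.47) × 0.088 = 0.53 × 0.088 = 0.04664
Half-life = ln 2 / λ = 0.6931 / 0.04664 ≈ 14.86 years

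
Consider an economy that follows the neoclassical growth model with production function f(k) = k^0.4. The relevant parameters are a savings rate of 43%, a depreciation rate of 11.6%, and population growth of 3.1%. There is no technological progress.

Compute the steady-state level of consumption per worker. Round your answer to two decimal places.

c* = 1.17

Steady state requires s·f(k) = (n + δ)·k, i.e. s·k^α = (n + δ)·k.
Rearranging, k^(1−α) = s / (n + δ).
k^0.6 = 0.43 / (0.031 + 0.116) = 0.43 / 0.147 = 2.9252
k* = 2.9252^(1/0.6) ≈ 5.9831
y* = (k*)^α = 5.9831^0.4 ≈ 2.0454
c* = (1 − s)·y* = (1 − 0.43) × 2.0454 ≈ 1.1659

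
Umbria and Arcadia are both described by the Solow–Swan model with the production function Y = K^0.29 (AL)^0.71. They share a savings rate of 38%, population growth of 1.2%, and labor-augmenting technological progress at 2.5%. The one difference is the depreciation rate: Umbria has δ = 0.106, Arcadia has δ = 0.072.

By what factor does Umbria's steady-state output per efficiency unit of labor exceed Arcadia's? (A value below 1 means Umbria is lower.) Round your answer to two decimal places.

ratio ≈ 0.90

Steady-state y* = [s/(n + g + δ)]^(α/(1−α)), so the ratio is [ (s_U/(n + g + δ)_U) / (s_A/(n + g + δ)_A) ]^0.4085.
s_U/(n + g + δ)_U = 0.38/0.143 = 2.6573; s_A/(n + g + δ)_A = 0.38/0.109 = 3.4862.
Ratio = (2.6573/3.4862)^0.4085 = 0.7622^0.4085 ≈ 0.8950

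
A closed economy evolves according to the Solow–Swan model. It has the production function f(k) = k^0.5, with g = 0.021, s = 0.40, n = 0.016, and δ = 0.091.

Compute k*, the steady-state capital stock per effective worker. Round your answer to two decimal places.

At the steady state, Δk = 0, so s·k^α = (n + g + δ)·k.
Dividing both sides by k: k^(1−α) = s / (n + g + δ).
k^0.5 = 0.40 / (0.016 + 0.021 + 0.091) = 0.40 / 0.128 = 3.1250
k* = 3.1250^(1/0.5) ≈ 9.7656

k* ≈ 9.77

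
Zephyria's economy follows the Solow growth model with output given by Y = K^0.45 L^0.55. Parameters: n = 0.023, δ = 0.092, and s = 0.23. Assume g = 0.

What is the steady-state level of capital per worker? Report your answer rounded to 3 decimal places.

k* = 3.526

In steady state, investment equals break-even investment: s·k^α = (n + δ)·k.
Dividing both sides by k: k^(1−α) = s / (n + δ).
k^0.55 = 0.23 / (0.023 + 0.092) = 0.23 / 0.115 = 2.0000
k* = 2.0000^(1/0.55) ≈ 3.5264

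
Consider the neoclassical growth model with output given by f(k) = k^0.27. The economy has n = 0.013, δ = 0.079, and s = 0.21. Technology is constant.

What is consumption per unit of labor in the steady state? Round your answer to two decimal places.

At the steady state, Δk = 0, so s·k^α = (n + δ)·k.
Rearranging, k^(1−α) = s / (n + δ).
k^0.73 = 0.21 / (0.013 + 0.079) = 0.21 / 0.092 = 2.2826
k* = 2.2826^(1/0.73) ≈ 3.0974
y* = (k*)^α = 3.0974^0.27 ≈ 1.3570
c* = (1 − s)·y* = (1 − 0.21) × 1.3570 ≈ 1.0720

c* = 1.07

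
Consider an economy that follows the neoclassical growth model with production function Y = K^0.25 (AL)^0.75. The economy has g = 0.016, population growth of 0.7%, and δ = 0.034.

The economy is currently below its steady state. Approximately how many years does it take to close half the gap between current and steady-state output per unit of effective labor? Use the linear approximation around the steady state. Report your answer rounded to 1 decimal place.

about 16.2 years

Near the steady state the convergence rate is λ = (1 − α)(n + g + δ).
λ = (1 − 0.25) × 0.057 = 0.75 × 0.057 = 0.04275
Half-life = ln 2 / λ = 0.6931 / 0.04275 ≈ 16.21 years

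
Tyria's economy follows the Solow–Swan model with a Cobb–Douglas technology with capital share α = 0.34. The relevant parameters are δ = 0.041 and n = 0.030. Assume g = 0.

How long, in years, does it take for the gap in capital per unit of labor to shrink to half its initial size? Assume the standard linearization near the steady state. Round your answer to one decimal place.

t_½ ≈ 14.8 years

Near the steady state the convergence rate is λ = (1 − α)(n + δ).
λ = (1 − 0.34) × 0.071 = 0.66 × 0.071 = 0.04686
Half-life = ln 2 / λ = 0.6931 / 0.04686 ≈ 14.79 years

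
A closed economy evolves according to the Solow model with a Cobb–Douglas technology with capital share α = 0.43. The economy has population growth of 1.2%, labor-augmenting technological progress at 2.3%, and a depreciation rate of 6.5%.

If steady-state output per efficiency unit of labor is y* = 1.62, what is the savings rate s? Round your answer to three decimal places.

In steady state, investment equals break-even investment: s·k^α = (n + g + δ)·k.
Since y* = [s/(n + g + δ)]^(α/(1−α)), we have s/(n + g + δ) = (y*)^((1−α)/α) = 1.62^1.3256 = 1.8955.
Therefore s = 1.8955 × (n + g + δ) = 1.8955 × 0.100 = 0.1896.

s ≈ 0.190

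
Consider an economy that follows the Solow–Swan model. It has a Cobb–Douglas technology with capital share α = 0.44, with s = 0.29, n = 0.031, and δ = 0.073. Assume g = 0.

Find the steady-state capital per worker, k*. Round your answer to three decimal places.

At the steady state, Δk = 0, so s·k^α = (n + δ)·k.
Dividing both sides by k: k^(1−α) = s / (n + δ).
k^0.56 = 0.29 / (0.031 + 0.073) = 0.29 / 0.104 = 2.7885
k* = 2.7885^(1/0.56) ≈ 6.2417

k* ≈ 6.242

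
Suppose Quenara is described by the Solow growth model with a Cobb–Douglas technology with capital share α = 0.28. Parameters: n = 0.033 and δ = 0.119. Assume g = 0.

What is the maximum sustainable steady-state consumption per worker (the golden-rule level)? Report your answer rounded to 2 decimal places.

c_gold ≈ 0.91

At the golden rule, f'(k) = n + δ, so α·k^(α−1) = n + δ and k_gold = (α/(n + δ))^(1/(1−α)).
k_gold = (0.28/0.152)^(1/0.72) = 1.8421^1.3889 ≈ 2.3361
c_gold = f(k_gold) − (n + δ)·k_gold = 1.2682 − 0.152×2.3361 ≈ 0.9131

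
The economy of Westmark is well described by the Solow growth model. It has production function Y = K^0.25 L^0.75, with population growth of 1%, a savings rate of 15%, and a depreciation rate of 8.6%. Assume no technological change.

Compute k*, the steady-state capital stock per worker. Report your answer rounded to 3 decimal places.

k* ≈ 1.813

Steady state requires s·f(k) = (n + δ)·k, i.e. s·k^α = (n + δ)·k.
Rearranging, k^(1−α) = s / (n + δ).
k^0.75 = 0.15 / (0.010 + 0.086) = 0.15 / 0.096 = 1.5625
k* = 1.5625^(1/0.75) ≈ 1.8131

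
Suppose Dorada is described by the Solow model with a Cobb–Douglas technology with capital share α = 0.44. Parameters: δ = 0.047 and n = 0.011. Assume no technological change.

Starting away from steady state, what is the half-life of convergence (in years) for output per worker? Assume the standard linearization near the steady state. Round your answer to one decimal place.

half-life ≈ 21.3 years

Near the steady state the convergence rate is λ = (1 − α)(n + δ).
λ = (1 − 0.44) × 0.058 = 0.56 × 0.058 = 0.03248
Half-life = ln 2 / λ = 0.6931 / 0.03248 ≈ 21.34 years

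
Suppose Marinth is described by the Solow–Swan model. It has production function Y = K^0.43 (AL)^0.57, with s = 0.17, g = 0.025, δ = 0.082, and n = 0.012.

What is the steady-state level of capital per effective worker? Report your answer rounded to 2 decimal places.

Steady state requires s·f(k) = (n + g + δ)·k, i.e. s·k^α = (n + g + δ)·k.
Rearranging, k^(1−α) = s / (n + g + δ).
k^0.57 = 0.17 / (0.012 + 0.025 + 0.082) = 0.17 / 0.119 = 1.4286
k* = 1.4286^(1/0.57) ≈ 1.8697

k* = 1.87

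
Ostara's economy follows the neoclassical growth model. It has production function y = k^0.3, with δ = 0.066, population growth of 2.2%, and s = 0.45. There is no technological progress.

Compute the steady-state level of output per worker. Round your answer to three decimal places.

At the steady state, Δk = 0, so s·k^α = (n + δ)·k.
Rearranging, k^(1−α) = s / (n + δ).
k^0.7 = 0.45 / (0.022 + 0.066) = 0.45 / 0.088 = 5.1136
k* = 5.1136^(1/0.7) ≈ 10.2912
y* = (k*)^α = 10.2912^0.3 ≈ 2.0125

y* = 2.013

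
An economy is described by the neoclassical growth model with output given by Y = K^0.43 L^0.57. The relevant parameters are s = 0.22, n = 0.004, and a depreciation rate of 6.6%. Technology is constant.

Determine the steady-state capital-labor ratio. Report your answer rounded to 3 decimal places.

k* ≈ 7.456

At the steady state, Δk = 0, so s·k^α = (n + δ)·k.
Rearranging, k^(1−α) = s / (n + δ).
k^0.57 = 0.22 / (0.004 + 0.066) = 0.22 / 0.070 = 3.1429
k* = 3.1429^(1/0.57) ≈ 7.4561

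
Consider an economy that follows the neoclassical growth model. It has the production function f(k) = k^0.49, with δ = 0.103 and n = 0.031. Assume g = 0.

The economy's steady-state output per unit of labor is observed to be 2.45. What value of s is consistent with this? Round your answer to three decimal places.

At the steady state, Δk = 0, so s·k^α = (n + δ)·k.
Since y* = [s/(n + δ)]^(α/(1−α)), we have s/(n + δ) = (y*)^((1−α)/α) = 2.45^1.0408 = 2.5412.
Therefore s = 2.5412 × (n + δ) = 2.5412 × 0.134 = 0.3405.

s ≈ 0.341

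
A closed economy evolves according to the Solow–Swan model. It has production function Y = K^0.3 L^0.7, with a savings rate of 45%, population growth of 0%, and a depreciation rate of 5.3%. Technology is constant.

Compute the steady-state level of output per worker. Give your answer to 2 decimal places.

Steady state requires s·f(k) = (n + δ)·k, i.e. s·k^α = (n + δ)·k.
Dividing both sides by k: k^(1−α) = s / (n + δ).
k^0.7 = 0.45 / (0.000 + 0.053) = 0.45 / 0.053 = 8.4906
k* = 8.4906^(1/0.7) ≈ 21.2351
y* = (k*)^α = 21.2351^0.3 ≈ 2.5010

y* ≈ 2.50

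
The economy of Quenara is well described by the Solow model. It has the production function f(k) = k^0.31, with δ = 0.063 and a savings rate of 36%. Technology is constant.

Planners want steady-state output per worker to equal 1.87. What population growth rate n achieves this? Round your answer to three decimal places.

Steady state requires s·f(k) = (n + δ)·k, i.e. s·k^α = (n + δ)·k.
Since y* = [s/(n + δ)]^(α/(1−α)), we have s/(n + δ) = (y*)^((1−α)/α) = 1.87^2.2258 = 4.0278.
Therefore n + δ = s / 4.0278 = 0.36 / 4.0278 = 0.0894, so n = 0.0894 − 0.063 = 0.0264.

n ≈ 0.026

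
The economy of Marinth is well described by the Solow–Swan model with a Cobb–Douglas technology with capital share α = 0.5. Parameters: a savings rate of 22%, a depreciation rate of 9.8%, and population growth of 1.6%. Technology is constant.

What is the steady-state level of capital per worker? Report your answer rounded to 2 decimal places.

k* ≈ 3.72

Steady state requires s·f(k) = (n + δ)·k, i.e. s·k^α = (n + δ)·k.
Dividing both sides by k: k^(1−α) = s / (n + δ).
k^0.5 = 0.22 / (0.016 + 0.098) = 0.22 / 0.114 = 1.9298
k* = 1.9298^(1/0.5) ≈ 3.7241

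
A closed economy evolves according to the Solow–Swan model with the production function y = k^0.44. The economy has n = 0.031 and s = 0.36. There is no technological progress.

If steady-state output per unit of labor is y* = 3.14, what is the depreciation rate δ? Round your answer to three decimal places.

δ ≈ 0.053

At the steady state, Δk = 0, so s·k^α = (n + δ)·k.
Since y* = [s/(n + δ)]^(α/(1−α)), we have s/(n + δ) = (y*)^((1−α)/α) = 3.14^1.2727 = 4.2899.
Therefore n + δ = s / 4.2899 = 0.36 / 4.2899 = 0.0839, so δ = 0.0839 − 0.031 = 0.0529.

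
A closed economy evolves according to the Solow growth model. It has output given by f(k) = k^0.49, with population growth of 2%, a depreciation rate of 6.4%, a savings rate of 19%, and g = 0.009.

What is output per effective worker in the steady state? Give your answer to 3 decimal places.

In steady state, investment equals break-even investment: s·k^α = (n + g + δ)·k.
Dividing both sides by k: k^(1−α) = s / (n + g + δ).
k^0.51 = 0.19 / (0.020 + 0.009 + 0.064) = 0.19 / 0.093 = 2.0430
k* = 2.0430^(1/0.51) ≈ 4.0585
y* = (k*)^α = 4.0585^0.49 ≈ 1.9865

y* ≈ 1.987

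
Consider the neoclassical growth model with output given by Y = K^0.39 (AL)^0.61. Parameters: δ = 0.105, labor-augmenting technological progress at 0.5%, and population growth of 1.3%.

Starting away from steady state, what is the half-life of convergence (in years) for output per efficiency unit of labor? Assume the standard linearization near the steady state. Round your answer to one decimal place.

Near the steady state the convergence rate is λ = (1 − α)(n + g + δ).
λ = (1 − 0.39) × 0.123 = 0.61 × 0.123 = 0.07503
Half-life = ln 2 / λ = 0.6931 / 0.07503 ≈ 9.24 years

about 9.2 years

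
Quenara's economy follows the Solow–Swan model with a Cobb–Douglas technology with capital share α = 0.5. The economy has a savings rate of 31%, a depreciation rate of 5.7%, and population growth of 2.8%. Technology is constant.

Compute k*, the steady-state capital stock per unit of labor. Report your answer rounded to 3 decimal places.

At the steady state, Δk = 0, so s·k^α = (n + δ)·k.
Rearranging, k^(1−α) = s / (n + δ).
k^0.5 = 0.31 / (0.028 + 0.057) = 0.31 / 0.085 = 3.6471
k* = 3.6471^(1/0.5) ≈ 13.3013

k* = 13.301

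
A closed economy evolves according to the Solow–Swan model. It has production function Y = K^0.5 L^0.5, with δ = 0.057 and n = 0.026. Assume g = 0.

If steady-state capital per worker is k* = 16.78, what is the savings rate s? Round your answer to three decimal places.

s ≈ 0.340

In steady state, investment equals break-even investment: s·k^α = (n + δ)·k.
So s / (n + δ) = (k*)^(1−α) = 16.78^0.5 = 4.0963.
Therefore s = 4.0963 × (n + δ) = 4.0963 × 0.083 = 0.3400.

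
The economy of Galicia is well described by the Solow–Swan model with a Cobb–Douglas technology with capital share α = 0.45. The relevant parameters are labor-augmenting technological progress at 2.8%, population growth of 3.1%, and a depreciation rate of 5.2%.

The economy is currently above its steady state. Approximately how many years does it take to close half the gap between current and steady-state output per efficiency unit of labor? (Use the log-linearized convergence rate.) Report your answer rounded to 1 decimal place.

about 11.4 years

Near the steady state the convergence rate is λ = (1 − α)(n + g + δ).
λ = (1 − 0.45) × 0.111 = 0.55 × 0.111 = 0.06105
Half-life = ln 2 / λ = 0.6931 / 0.06105 ≈ 11.35 years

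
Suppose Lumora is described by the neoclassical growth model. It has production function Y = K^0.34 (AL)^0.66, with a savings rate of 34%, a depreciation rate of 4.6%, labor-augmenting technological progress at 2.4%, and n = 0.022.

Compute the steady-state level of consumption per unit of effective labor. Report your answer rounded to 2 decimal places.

In steady state, investment equals break-even investment: s·k^α = (n + g + δ)·k.
Rearranging, k^(1−α) = s / (n + g + δ).
k^0.66 = 0.34 / (0.022 + 0.024 + 0.046) = 0.34 / 0.092 = 3.6957
k* = 3.6957^(1/0.66) ≈ 7.2468
y* = (k*)^α = 7.2468^0.34 ≈ 1.9609
c* = (1 − s)·y* = (1 − 0.34) × 1.9609 ≈ 1.2942

c* = 1.29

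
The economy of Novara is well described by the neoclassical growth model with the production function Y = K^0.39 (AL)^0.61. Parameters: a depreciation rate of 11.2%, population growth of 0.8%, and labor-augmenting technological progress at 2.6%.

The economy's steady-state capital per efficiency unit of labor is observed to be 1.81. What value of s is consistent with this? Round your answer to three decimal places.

s ≈ 0.210

Steady state requires s·f(k) = (n + g + δ)·k, i.e. s·k^α = (n + g + δ)·k.
So s / (n + g + δ) = (k*)^(1−α) = 1.81^0.61 = 1.4361.
Therefore s = 1.4361 × (n + g + δ) = 1.4361 × 0.146 = 0.2097.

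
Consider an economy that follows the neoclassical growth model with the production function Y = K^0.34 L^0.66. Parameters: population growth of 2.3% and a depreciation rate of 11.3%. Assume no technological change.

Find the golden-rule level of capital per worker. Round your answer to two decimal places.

k_gold ≈ 4.01

The golden rule sets f'(k) = n + δ, i.e. α·k^(α−1) = n + δ.
So k^(1−α) = α / (n + δ) = 0.34 / 0.136 = 2.5000.
k_gold = 2.5000^(1/0.66) ≈ 4.0081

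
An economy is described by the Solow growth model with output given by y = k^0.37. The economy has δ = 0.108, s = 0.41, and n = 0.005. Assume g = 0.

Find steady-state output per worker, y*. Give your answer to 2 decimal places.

In steady state, investment equals break-even investment: s·k^α = (n + δ)·k.
Rearranging, k^(1−α) = s / (n + δ).
k^0.63 = 0.41 / (0.005 + 0.108) = 0.41 / 0.113 = 3.6283
k* = 3.6283^(1/0.63) ≈ 7.7342
y* = (k*)^α = 7.7342^0.37 ≈ 2.1316

y* = 2.13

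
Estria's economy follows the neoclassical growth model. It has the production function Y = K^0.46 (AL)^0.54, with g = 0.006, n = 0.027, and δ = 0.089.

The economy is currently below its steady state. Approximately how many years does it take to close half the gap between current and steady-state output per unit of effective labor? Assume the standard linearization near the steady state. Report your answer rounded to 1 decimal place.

about 10.5 years

Near the steady state the convergence rate is λ = (1 − α)(n + g + δ).
λ = (1 − 0.46) × 0.122 = 0.54 × 0.122 = 0.06588
Half-life = ln 2 / λ = 0.6931 / 0.06588 ≈ 10.52 years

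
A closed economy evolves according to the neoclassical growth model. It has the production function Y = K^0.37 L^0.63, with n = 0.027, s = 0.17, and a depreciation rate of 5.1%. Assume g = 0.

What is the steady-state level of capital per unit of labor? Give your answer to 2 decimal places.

At the steady state, Δk = 0, so s·k^α = (n + δ)·k.
Dividing both sides by k: k^(1−α) = s / (n + δ).
k^0.63 = 0.17 / (0.027 + 0.051) = 0.17 / 0.078 = 2.1795
k* = 2.1795^(1/0.63) ≈ 3.4441

k* = 3.44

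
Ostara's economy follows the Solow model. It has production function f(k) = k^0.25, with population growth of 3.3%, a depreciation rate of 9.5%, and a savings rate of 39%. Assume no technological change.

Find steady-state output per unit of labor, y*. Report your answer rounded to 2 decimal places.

In steady state, investment equals break-even investment: s·k^α = (n + δ)·k.
Rearranging, k^(1−α) = s / (n + δ).
k^0.75 = 0.39 / (0.033 + 0.095) = 0.39 / 0.128 = 3.0469
k* = 3.0469^(1/0.75) ≈ 4.4172
y* = (k*)^α = 4.4172^0.25 ≈ 1.4497

y* ≈ 1.45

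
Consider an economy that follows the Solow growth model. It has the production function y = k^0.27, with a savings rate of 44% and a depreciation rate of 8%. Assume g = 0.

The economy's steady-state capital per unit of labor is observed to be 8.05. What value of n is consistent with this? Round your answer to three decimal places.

In steady state, investment equals break-even investment: s·k^α = (n + δ)·k.
So s / (n + δ) = (k*)^(1−α) = 8.05^0.73 = 4.5839.
Therefore n + δ = s / 4.5839 = 0.44 / 4.5839 = 0.0960, so n = 0.0960 − 0.080 = 0.0160.

n ≈ 0.016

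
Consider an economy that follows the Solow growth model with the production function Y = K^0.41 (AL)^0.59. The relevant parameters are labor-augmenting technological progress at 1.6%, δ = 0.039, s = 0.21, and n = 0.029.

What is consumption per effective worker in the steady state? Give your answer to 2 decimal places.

At the steady state, Δk = 0, so s·k^α = (n + g + δ)·k.
Rearranging, k^(1−α) = s / (n + g + δ).
k^0.59 = 0.21 / (0.029 + 0.016 + 0.039) = 0.21 / 0.084 = 2.5000
k* = 2.5000^(1/0.59) ≈ 4.7258
y* = (k*)^α = 4.7258^0.41 ≈ 1.8903
c* = (1 − s)·y* = (1 − 0.21) × 1.8903 ≈ 1.4933

c* = 1.49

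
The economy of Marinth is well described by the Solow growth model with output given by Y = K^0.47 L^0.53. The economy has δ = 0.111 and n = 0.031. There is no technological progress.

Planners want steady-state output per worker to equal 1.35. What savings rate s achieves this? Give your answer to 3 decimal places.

s ≈ 0.199

At the steady state, Δk = 0, so s·k^α = (n + δ)·k.
Since y* = [s/(n + δ)]^(α/(1−α)), we have s/(n + δ) = (y*)^((1−α)/α) = 1.35^1.1277 = 1.4027.
Therefore s = 1.4027 × (n + δ) = 1.4027 × 0.142 = 0.1992.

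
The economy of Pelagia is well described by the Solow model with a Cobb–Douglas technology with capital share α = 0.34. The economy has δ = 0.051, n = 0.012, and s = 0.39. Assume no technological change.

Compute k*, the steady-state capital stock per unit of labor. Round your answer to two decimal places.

k* ≈ 15.83

In steady state, investment equals break-even investment: s·k^α = (n + δ)·k.
Dividing both sides by k: k^(1−α) = s / (n + δ).
k^0.66 = 0.39 / (0.012 + 0.051) = 0.39 / 0.063 = 6.1905
k* = 6.1905^(1/0.66) ≈ 15.8338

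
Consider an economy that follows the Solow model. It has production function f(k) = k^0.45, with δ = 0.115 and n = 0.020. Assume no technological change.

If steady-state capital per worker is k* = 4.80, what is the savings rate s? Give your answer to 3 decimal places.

s ≈ 0.320

In steady state, investment equals break-even investment: s·k^α = (n + δ)·k.
So s / (n + δ) = (k*)^(1−α) = 4.80^0.55 = 2.3696.
Therefore s = 2.3696 × (n + δ) = 2.3696 × 0.135 = 0.3199.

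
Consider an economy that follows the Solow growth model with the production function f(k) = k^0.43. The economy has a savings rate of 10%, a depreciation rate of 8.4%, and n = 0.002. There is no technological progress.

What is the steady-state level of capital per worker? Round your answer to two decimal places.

k* ≈ 1.30

Steady state requires s·f(k) = (n + δ)·k, i.e. s·k^α = (n + δ)·k.
Dividing both sides by k: k^(1−α) = s / (n + δ).
k^0.57 = 0.10 / (0.002 + 0.084) = 0.10 / 0.086 = 1.1628
k* = 1.1628^(1/0.57) ≈ 1.3029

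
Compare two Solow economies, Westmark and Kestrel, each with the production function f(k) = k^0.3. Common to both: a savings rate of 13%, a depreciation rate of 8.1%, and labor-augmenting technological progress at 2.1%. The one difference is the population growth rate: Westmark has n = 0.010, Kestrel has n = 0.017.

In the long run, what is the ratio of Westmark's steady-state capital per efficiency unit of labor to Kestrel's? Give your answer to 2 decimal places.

ratio ≈ 1.09

Steady-state k* = [s/(n + g + δ)]^(1/(1−α)), so the ratio is [ (s_W/(n + g + δ)_W) / (s_K/(n + g + δ)_K) ]^1.4286.
s_W/(n + g + δ)_W = 0.13/0.112 = 1.1607; s_K/(n + g + δ)_K = 0.13/0.119 = 1.0924.
Ratio = (1.1607/1.0924)^1.4286 = 1.0625^1.4286 ≈ 1.0905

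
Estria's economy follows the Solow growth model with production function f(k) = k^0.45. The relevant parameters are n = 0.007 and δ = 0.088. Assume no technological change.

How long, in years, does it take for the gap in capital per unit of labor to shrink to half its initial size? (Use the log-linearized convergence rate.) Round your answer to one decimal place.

Near the steady state the convergence rate is λ = (1 − α)(n + δ).
λ = (1 − 0.45) × 0.095 = 0.55 × 0.095 = 0.05225
Half-life = ln 2 / λ = 0.6931 / 0.05225 ≈ 13.27 years

t_½ ≈ 13.3 years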